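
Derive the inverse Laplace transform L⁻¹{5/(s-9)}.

L⁻¹{1/(s-a)} = e^(at), so L⁻¹{1/(s-9)} = e^(9t), and L⁻¹{5/(s-9)} = 5·e^(9t)

Final answer: 5·e^(9t)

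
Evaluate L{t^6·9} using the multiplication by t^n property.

L{9} = 9/s. d^1/ds^1[1/s] = -1/s². d^2/ds^2[1/s] = 2/s^3. d^3/ds^3[1/s] = -6/s^4. d^4/ds^4[1/s] = 24/s^5. d^5/ds^5[1/s] = -120/s^6. d^6/ds^6[1/s] = 720/s^7. So L{t^6} = (-1)^{6}·720/s^7 = 720/s^7. Then L{t^6·9} = 9·720/s^7 = 6480/s^7

Final answer: 6480/s^7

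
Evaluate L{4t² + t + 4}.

L{4t² + t + 4} = 4·2/s³ + 1/s² + 4/s = 8/s³ + 1/s² + 4/s

Final answer: 8/s³ + 1/s² + 4/s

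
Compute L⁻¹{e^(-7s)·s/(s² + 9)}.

L⁻¹{s/(s² + 9)} = cos(3t). By the time shift theorem, L⁻¹{e^(-as)F(s)} = u(t-a)f(t-a) with a=7, so L⁻¹{e^(-7s)·s/(s² + 9)} = u(t-7)·cos(3(t-7))

Final answer: u(t-7)·cos(3(t-7))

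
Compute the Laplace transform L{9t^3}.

L{9t^3} = 9 · L{t^3} = 9 · 6/s^4 = 54/s^4

Final answer: 54/s^4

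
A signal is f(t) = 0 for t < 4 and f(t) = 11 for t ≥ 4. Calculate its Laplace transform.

f(t) = 11·u(t-4). L{u(t-4)} = e^(-4s)/s, so L{f(t)} = 11·e^(-4s)/s

Final answer: 11·e^(-4s)/s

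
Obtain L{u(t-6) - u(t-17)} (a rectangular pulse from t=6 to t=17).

L{u(t-a)} = e^(-as)/s. L{u(t-6) - u(t-17)} = (e^(-6s) - e^(-17s))/s

Final answer: (e^(-6s) - e^(-17s))/s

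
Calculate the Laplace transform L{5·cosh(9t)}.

L{cosh(ωt)} = s/(s² - ω²), so L{cosh(9t)} = s/(s² - 81). Then L{5·cosh(9t)} = 5·s/(s² - 81) = 5s/(s² - 81)

Final answer: 5s/(s² - 81)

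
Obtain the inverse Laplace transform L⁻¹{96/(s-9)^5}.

L⁻¹{n!/(s-a)^(n+1)} = t^n·e^(at) with n=4, a=9. So L⁻¹{24/(s-9)^5} = t^4·e^(9t), and L⁻¹{96/(s-9)^5} = (96/24)·t^4·e^(9t) = 4·t^4·e^(9t)

Final answer: 4·t^4·e^(9t)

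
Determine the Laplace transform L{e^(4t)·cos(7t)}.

L{e^(at)·cos(ωt)} = (s-a)/((s-a)² + ω²), so L{e^(4t)·cos(7t)} = (s-4)/((s-4)² + 49)

Final answer: (s-4)/((s-4)² + 49)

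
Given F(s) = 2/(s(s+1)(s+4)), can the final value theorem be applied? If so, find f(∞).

Poles of sF(s) = 2/((s+1)(s+4)) are at s = -1 and s = -4, both in the left half-plane. Theorem applies. f(∞) = lim_{s→0} sF(s) = 2/(1·4) = 1/2

Final answer: 1/2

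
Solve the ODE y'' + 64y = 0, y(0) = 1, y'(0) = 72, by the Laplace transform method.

L{y''} + 64L{y} = 0. s²Y - s - 72 + 64Y = 0. Y(s² + 64) = s + 72. Y = (s + 72)/(s² + 64). Inverting: y(t) = cos(8t) + 9sin(8t)

Final answer: y(t) = cos(8t) + 9sin(8t)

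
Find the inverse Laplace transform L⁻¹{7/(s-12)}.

L⁻¹{1/(s-a)} = e^(at), so L⁻¹{1/(s-12)} = e^(12t), and L⁻¹{7/(s-12)} = 7·e^(12t)

Final answer: 7·e^(12t)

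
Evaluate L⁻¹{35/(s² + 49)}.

This is the form c·a/(s² + a²) with a = 7, c = 5. L⁻¹ = 5·sin(7t)

Final answer: 5·sin(7t)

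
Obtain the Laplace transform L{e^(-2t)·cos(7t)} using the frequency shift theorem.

Frequency shift: L{e^(at)f(t)} = F(s-a). L{e^(-2t)·cos(7t)} = (s+2)/((s+2)² + 49)

Final answer: (s+2)/((s+2)² + 49)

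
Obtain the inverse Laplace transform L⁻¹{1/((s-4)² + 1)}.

Using frequency shift, L⁻¹{1/((s-4)² + 1)} = e^(4t)·sin(t)

Final answer: e^(4t)·sin(t)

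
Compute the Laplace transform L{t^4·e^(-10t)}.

L{t^n·e^(at)} = n!/(s-a)^(n+1), so L{t^4·e^(-10t)} = 24/(s+10)^5

Final answer: 24/(s+10)^5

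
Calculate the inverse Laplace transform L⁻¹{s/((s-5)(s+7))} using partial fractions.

Using partial fractions, f(t) = (5e^(5t) + 7e^(-7t))/12

Final answer: (5e^(5t) + 7e^(-7t))/12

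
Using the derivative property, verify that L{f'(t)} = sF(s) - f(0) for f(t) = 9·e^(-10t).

f'(t) = -90e^(-10t). Direct: L{f'(t)} = -90/(s+10). Property: s·9/(s+10) - 9 = (9s - 9(s+10))/(s+10) = -90/(s+10). ✓

Final answer: -90/(s+10)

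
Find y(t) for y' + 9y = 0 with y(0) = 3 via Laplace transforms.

L{y'} + 9L{y} = 0. sY - 3 + 9Y = 0. Y(s+9) = 3. Y = 3/(s+9)

Final answer: y(t) = 3e^(-9t)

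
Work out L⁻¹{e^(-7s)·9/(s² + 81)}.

L⁻¹{9/(s² + 81)} = sin(9t). By the time shift theorem, L⁻¹{e^(-as)F(s)} = u(t-a)f(t-a) with a=7, so L⁻¹{e^(-7s)·9/(s² + 81)} = u(t-7)·sin(9(t-7))

Final answer: u(t-7)·sin(9(t-7))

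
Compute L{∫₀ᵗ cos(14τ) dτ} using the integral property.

L{∫₀ᵗ f(τ)dτ} = F(s)/s with F(s) = s/(s² + 196), so the result is (s/(s² + 196))/s = 1/(s² + 196)

Final answer: 1/(s² + 196)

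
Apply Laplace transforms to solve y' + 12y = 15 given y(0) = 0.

sY + 12Y = 15/s. Y = 15/(s(s+12)). Partial fractions: Y = 5/4/s - 5/4/(s+12)

Final answer: y(t) = 5/4(1 - e^(-12t))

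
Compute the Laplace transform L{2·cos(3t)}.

L{cos(ωt)} = s/(s² + ω²), so L{cos(3t)} = s/(s² + 9). Then L{2·cos(3t)} = 2·s/(s² + 9) = 2s/(s² + 9)

Final answer: 2s/(s² + 9)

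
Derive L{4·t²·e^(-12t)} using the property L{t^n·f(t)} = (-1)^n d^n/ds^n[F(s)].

L{e^(-12t)} = 1/(s+12). d/ds[1/(s+12)] = -1/(s+12)². d²/ds²[1/(s+12)] = 2/(s+12)³. So L{t²·e^(-12t)} = (-1)² · 2/(s+12)³ = 2/(s+12)³. Then L{4·t²·e^(-12t)} = 4·2/(s+12)³ = 8/(s+12)³

Final answer: 8/(s+12)³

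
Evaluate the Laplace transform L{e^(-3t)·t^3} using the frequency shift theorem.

L{e^(at)·t^n} = n!/(s-a)^(n+1), so L{e^(-3t)·t^3} = 6/(s+3)^4

Final answer: 6/(s+3)^4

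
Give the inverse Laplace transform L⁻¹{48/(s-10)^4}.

L⁻¹{n!/(s-a)^(n+1)} = t^n·e^(at) with n=3, a=10. So L⁻¹{6/(s-10)^4} = t^3·e^(10t), and L⁻¹{48/(s-10)^4} = (48/6)·t^3·e^(10t) = 8·t^3·e^(10t)

Final answer: 8·t^3·e^(10t)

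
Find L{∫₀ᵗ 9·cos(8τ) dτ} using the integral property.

L{∫₀ᵗ f(τ)dτ} = F(s)/s with F(s) = 9s/(s² + 64), so the result is (9s/(s² + 64))/s = 9/(s² + 64)

Final answer: 9/(s² + 64)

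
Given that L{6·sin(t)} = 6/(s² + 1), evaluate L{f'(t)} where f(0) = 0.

L{f'(t)} = s·F(s) - f(0) = s·6/(s² + 1) - 0 = 6s/(s² + 1)

Final answer: 6s/(s² + 1)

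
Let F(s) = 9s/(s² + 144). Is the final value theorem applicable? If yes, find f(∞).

The final value theorem requires all poles of sF(s) in the left half-plane. sF(s) = 9s²/(s² + 144) has poles at s = ±12i (imaginary axis). Theorem does NOT apply (oscillatory system).

Final answer: Not applicable (oscillatory)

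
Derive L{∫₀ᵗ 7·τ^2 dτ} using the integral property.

L{∫₀ᵗ f(τ)dτ} = F(s)/s with f(t) = 7t^2. F(s) = 14/s^3, so L{∫₀ᵗ 7·τ^2 dτ} = (14/s^3)/s = 14/s^4. (Check: ∫₀ᵗ 7·τ^2 dτ = 7t^3/3.)

Final answer: 14/s^4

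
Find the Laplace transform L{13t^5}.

L{13t^5} = 13 · L{t^5} = 13 · 120/s^6 = 1560/s^6

Final answer: 1560/s^6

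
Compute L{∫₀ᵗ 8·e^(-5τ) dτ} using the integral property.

L{∫₀ᵗ f(τ)dτ} = F(s)/s with F(s) = 8/(s+5), so L{∫₀ᵗ 8·e^(-5τ) dτ} = 8/(s(s+5))

Final answer: 8/(s(s+5))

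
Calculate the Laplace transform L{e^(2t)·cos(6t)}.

L{e^(at)·cos(ωt)} = (s-a)/((s-a)² + ω²), so L{e^(2t)·cos(6t)} = (s-2)/((s-2)² + 36)

Final answer: (s-2)/((s-2)² + 36)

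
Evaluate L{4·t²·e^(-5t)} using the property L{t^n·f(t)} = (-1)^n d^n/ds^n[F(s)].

L{e^(-5t)} = 1/(s+5). d/ds[1/(s+5)] = -1/(s+5)². d²/ds²[1/(s+5)] = 2/(s+5)³. So L{t²·e^(-5t)} = (-1)² · 2/(s+5)³ = 2/(s+5)³. Then L{4·t²·e^(-5t)} = 4·2/(s+5)³ = 8/(s+5)³

Final answer: 8/(s+5)³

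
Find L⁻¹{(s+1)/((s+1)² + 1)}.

Using frequency shift: L⁻¹{(s-a)/((s-a)² + b²)} = e^(at)cos(bt). Here a=-1, b=1

Final answer: e^(-t)·cos(t)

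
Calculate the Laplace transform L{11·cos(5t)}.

L{cos(ωt)} = s/(s² + ω²), so L{cos(5t)} = s/(s² + 25). Then L{11·cos(5t)} = 11·s/(s² + 25) = 11s/(s² + 25)

Final answer: 11s/(s² + 25)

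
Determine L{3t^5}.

L{t^n} = n!/s^(n+1). So L{3t^5} = 3·5!/s^6 = 360/s^6

Final answer: 360/s^6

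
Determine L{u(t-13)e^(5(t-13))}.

u(t-a)f(t-a) with f(t)=e^(5t). L{e^(5t)} = 1/(s-5). By time shift: e^(-13s)/(s-5)

Final answer: e^(-13s)/(s-5)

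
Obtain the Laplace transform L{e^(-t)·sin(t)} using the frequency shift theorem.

Frequency shift: L{e^(at)f(t)} = F(s-a). L{e^(-t)·sin(t)} = 1/((s+1)² + 1)

Final answer: 1/((s+1)² + 1)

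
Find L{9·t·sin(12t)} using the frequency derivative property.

L{sin(12t)} = 12/(s² + 144). By L{t·f(t)} = -F'(s): -d/ds[12/(s² + 144)] = -(12)·(-2s)/(s² + 144)² = 24s/(s² + 144)². Then L{9·t·sin(12t)} = 9·24s/(s² + 144)² = 216s/(s² + 144)²

Final answer: 216s/(s² + 144)²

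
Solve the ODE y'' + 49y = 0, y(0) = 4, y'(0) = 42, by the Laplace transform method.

L{y''} + 49L{y} = 0. s²Y - 4s - 42 + 49Y = 0. Y(s² + 49) = 4s + 42. Y = (4s + 42)/(s² + 49). Inverting: y(t) = 4cos(7t) + 6sin(7t)

Final answer: y(t) = 4cos(7t) + 6sin(7t)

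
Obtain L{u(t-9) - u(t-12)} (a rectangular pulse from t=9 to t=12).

L{u(t-a)} = e^(-as)/s. L{u(t-9) - u(t-12)} = (e^(-9s) - e^(-12s))/s

Final answer: (e^(-9s) - e^(-12s))/s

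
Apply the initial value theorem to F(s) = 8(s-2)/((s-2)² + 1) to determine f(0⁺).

f(0⁺) = lim_{s→∞} sF(s) = lim_{s→∞} 8s(s-2)/((s-2)² + 1) = 8

Final answer: 8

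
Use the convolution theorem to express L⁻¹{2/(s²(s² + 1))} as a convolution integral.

2/(s²(s² + 1)) = (1/s²)·(2/(s² + 1)) = L{t}·L{2·sin(t)}. So f(t) = t*(2·sin(t)) = ∫₀ᵗ 2τ·sin((t-τ)) dτ

Final answer: ∫₀ᵗ 2τ·sin((t-τ)) dτ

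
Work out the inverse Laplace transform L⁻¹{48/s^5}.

L⁻¹{n!/s^(n+1)} = t^n with n=4. So L⁻¹{24/s^5} = t^4, and L⁻¹{48/s^5} = (48/24)·t^4 = 2·t^4

Final answer: 2·t^4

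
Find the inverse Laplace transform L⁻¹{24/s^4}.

L⁻¹{n!/s^(n+1)} = t^n with n=3. So L⁻¹{6/s^4} = t^3, and L⁻¹{24/s^4} = (24/6)·t^3 = 4·t^3

Final answer: 4·t^3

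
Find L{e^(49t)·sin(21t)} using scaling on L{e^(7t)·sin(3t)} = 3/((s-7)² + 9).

Scaling with a=7: L{e^(49t)·sin(21t)} = (1/7) · 3/((s/7-7)² + 9). Simplifying: 21/((s-49)² + 441)

Final answer: 21/((s-49)² + 441)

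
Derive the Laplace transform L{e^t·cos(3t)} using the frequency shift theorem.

Frequency shift: L{e^(at)f(t)} = F(s-a). L{e^t·cos(3t)} = (s-1)/((s-1)² + 9)

Final answer: (s-1)/((s-1)² + 9)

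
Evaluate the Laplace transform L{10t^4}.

L{10t^4} = 10 · L{t^4} = 10 · 24/s^5 = 240/s^5

Final answer: 240/s^5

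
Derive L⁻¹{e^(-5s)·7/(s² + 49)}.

L⁻¹{7/(s² + 49)} = sin(7t). By the time shift theorem, L⁻¹{e^(-as)F(s)} = u(t-a)f(t-a) with a=5, so L⁻¹{e^(-5s)·7/(s² + 49)} = u(t-5)·sin(7(t-5))

Final answer: u(t-5)·sin(7(t-5))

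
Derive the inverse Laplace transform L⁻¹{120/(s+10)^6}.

L⁻¹{n!/(s-a)^(n+1)} = t^n·e^(at), so L⁻¹{120/(s+10)^6} = t^5·e^(-10t)

Final answer: t^5·e^(-10t)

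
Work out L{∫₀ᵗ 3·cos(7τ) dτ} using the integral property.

L{∫₀ᵗ f(τ)dτ} = F(s)/s with F(s) = 3s/(s² + 49), so the result is (3s/(s² + 49))/s = 3/(s² + 49)

Final answer: 3/(s² + 49)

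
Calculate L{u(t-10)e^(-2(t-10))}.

u(t-a)f(t-a) with f(t)=e^(-2t). L{e^(-2t)} = 1/(s+2). By time shift: e^(-10s)/(s+2)

Final answer: e^(-10s)/(s+2)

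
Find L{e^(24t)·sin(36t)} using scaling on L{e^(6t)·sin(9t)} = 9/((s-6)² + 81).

Scaling with a=4: L{e^(24t)·sin(36t)} = (1/4) · 9/((s/4-6)² + 81). Simplifying: 36/((s-24)² + 1296)

Final answer: 36/((s-24)² + 1296)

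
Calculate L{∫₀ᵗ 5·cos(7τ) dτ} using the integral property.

L{∫₀ᵗ f(τ)dτ} = F(s)/s with F(s) = 5s/(s² + 49), so the result is (5s/(s² + 49))/s = 5/(s² + 49)

Final answer: 5/(s² + 49)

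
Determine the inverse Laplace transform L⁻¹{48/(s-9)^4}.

L⁻¹{n!/(s-a)^(n+1)} = t^n·e^(at) with n=3, a=9. So L⁻¹{6/(s-9)^4} = t^3·e^(9t), and L⁻¹{48/(s-9)^4} = (48/6)·t^3·e^(9t) = 8·t^3·e^(9t)

Final answer: 8·t^3·e^(9t)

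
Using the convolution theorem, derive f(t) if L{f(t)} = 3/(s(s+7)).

3/(s(s+7)) = (3/s)·(1/(s+7)) = L{3}·L{e^(-7t)}. By convolution, f(t) = 3*e^(-7t) = ∫₀ᵗ 3·e^(-7τ) dτ = 3·(1 - e^(-7t))/7

Final answer: 3·(1 - e^(-7t))/7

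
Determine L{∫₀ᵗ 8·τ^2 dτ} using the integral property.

L{∫₀ᵗ f(τ)dτ} = F(s)/s with f(t) = 8t^2. F(s) = 16/s^3, so L{∫₀ᵗ 8·τ^2 dτ} = (16/s^3)/s = 16/s^4. (Check: ∫₀ᵗ 8·τ^2 dτ = 8t^3/3.)

Final answer: 16/s^4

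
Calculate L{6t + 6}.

L{6t + 6} = 6·L{t} + 6·L{1} = 6/s² + 6/s

Final answer: 6/s² + 6/s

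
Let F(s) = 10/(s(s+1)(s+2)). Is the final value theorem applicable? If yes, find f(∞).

Poles of sF(s) = 10/((s+1)(s+2)) are at s = -1 and s = -2, both in the left half-plane. Theorem applies. f(∞) = lim_{s→0} sF(s) = 10/(1·2) = 5

Final answer: 5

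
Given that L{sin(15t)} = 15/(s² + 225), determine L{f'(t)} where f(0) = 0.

L{f'(t)} = s·F(s) - f(0) = s·15/(s² + 225) - 0 = 15s/(s² + 225)

Final answer: 15s/(s² + 225)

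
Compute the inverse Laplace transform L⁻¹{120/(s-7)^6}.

L⁻¹{n!/(s-a)^(n+1)} = t^n·e^(at), so L⁻¹{120/(s-7)^6} = t^5·e^(7t)

Final answer: t^5·e^(7t)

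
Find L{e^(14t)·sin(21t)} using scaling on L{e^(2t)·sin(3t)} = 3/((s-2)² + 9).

Scaling with a=7: L{e^(14t)·sin(21t)} = (1/7) · 3/((s/7-2)² + 9). Simplifying: 21/((s-14)² + 441)

Final answer: 21/((s-14)² + 441)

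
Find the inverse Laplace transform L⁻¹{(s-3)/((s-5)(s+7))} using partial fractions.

Using partial fractions, f(t) = (2e^(5t) + 10e^(-7t))/12

Final answer: (2e^(5t) + 10e^(-7t))/12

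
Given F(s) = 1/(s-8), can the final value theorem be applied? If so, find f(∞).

sF(s) = s/(s-8) has a pole at s = 8 in the right half-plane. Theorem does NOT apply (unstable system; f(t) = e^(8t) grows without bound).

Final answer: Not applicable (unstable)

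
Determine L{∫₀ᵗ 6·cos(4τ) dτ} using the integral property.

L{∫₀ᵗ f(τ)dτ} = F(s)/s with F(s) = 6s/(s² + 16), so the result is (6s/(s² + 16))/s = 6/(s² + 16)

Final answer: 6/(s² + 16)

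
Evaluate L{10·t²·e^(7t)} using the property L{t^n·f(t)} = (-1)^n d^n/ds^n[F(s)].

L{e^(7t)} = 1/(s-7). d/ds[1/(s-7)] = -1/(s-7)². d²/ds²[1/(s-7)] = 2/(s-7)³. So L{t²·e^(7t)} = (-1)² · 2/(s-7)³ = 2/(s-7)³. Then L{10·t²·e^(7t)} = 10·2/(s-7)³ = 20/(s-7)³

Final answer: 20/(s-7)³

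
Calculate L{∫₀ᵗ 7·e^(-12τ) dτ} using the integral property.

L{∫₀ᵗ f(τ)dτ} = F(s)/s with F(s) = 7/(s+12), so L{∫₀ᵗ 7·e^(-12τ) dτ} = 7/(s(s+12))

Final answer: 7/(s(s+12))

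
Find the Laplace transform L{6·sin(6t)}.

L{sin(ωt)} = ω/(s² + ω²), so L{sin(6t)} = 6/(s² + 36). Then L{6·sin(6t)} = 6·6/(s² + 36) = 36/(s² + 36)

Final answer: 36/(s² + 36)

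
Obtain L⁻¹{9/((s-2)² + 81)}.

Form: b/((s-a)² + b²) → e^(at)sin(bt). With a=2, b=9

Final answer: e^(2t)·sin(9t)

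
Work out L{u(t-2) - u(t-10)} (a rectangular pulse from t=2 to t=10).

L{u(t-a)} = e^(-as)/s. L{u(t-2) - u(t-10)} = (e^(-2s) - e^(-10s))/s

Final answer: (e^(-2s) - e^(-10s))/s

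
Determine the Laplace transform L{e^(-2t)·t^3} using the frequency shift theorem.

L{e^(at)·t^n} = n!/(s-a)^(n+1), so L{e^(-2t)·t^3} = 6/(s+2)^4

Final answer: 6/(s+2)^4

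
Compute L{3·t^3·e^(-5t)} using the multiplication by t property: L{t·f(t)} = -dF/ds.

Using L{t^n·e^(at)} = n!/(s-a)^(n+1), L{t^3·e^(-5t)} = 6/(s+5)^4, so L{3·t^3·e^(-5t)} = 3·6/(s+5)^4 = 18/(s+5)^4

Final answer: 18/(s+5)^4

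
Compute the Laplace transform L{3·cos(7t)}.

L{cos(ωt)} = s/(s² + ω²), so L{cos(7t)} = s/(s² + 49). Then L{3·cos(7t)} = 3·s/(s² + 49) = 3s/(s² + 49)

Final answer: 3s/(s² + 49)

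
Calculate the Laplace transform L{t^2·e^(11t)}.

L{t^n·e^(at)} = n!/(s-a)^(n+1), so L{t^2·e^(11t)} = 2/(s-11)^3

Final answer: 2/(s-11)^3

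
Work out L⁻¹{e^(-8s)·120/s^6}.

L⁻¹{120/s^6} = t^5. By the time shift theorem, L⁻¹{e^(-as)F(s)} = u(t-a)f(t-a) with a=8, so L⁻¹{e^(-8s)·120/s^6} = u(t-8)·(t-8)^5

Final answer: u(t-8)·(t-8)^5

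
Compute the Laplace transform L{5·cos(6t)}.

L{cos(ωt)} = s/(s² + ω²), so L{cos(6t)} = s/(s² + 36). Then L{5·cos(6t)} = 5·s/(s² + 36) = 5s/(s² + 36)

Final answer: 5s/(s² + 36)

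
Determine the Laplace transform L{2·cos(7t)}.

L{cos(ωt)} = s/(s² + ω²), so L{cos(7t)} = s/(s² + 49). Then L{2·cos(7t)} = 2·s/(s² + 49) = 2s/(s² + 49)

Final answer: 2s/(s² + 49)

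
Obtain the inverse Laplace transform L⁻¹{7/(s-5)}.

L⁻¹{1/(s-a)} = e^(at), so L⁻¹{1/(s-5)} = e^(5t), and L⁻¹{7/(s-5)} = 7·e^(5t)

Final answer: 7·e^(5t)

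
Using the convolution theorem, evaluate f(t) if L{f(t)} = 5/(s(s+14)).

5/(s(s+14)) = (5/s)·(1/(s+14)) = L{5}·L{e^(-14t)}. By convolution, f(t) = 5*e^(-14t) = ∫₀ᵗ 5·e^(-14τ) dτ = 5·(1 - e^(-14t))/14

Final answer: 5·(1 - e^(-14t))/14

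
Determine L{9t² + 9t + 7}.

L{9t² + 9t + 7} = 9·2/s³ + 9/s² + 7/s = 18/s³ + 9/s² + 7/s

Final answer: 18/s³ + 9/s² + 7/s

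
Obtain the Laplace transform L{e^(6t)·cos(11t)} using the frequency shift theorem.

Frequency shift: L{e^(at)f(t)} = F(s-a). L{e^(6t)·cos(11t)} = (s-6)/((s-6)² + 121)

Final answer: (s-6)/((s-6)² + 121)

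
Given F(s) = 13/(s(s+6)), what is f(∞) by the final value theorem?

f(∞) = lim_{s→0} s·13/(s(s+6)) = lim_{s→0} 13/(s+6) = 13/6 = 13/6

Final answer: 13/6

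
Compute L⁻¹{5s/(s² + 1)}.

This is the form c·s/(s² + a²) with a = 1, c = 5. L⁻¹ = 5·cos(t)

Final answer: 5·cos(t)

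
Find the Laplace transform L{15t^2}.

L{15t^2} = 15 · L{t^2} = 15 · 2/s^3 = 30/s^3

Final answer: 30/s^3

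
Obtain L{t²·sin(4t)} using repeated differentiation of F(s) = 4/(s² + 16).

F(s) = 4/(s² + 16). F'(s) = -8s/(s² + 16)². F''(s) = -8(16 - 3s²)/(s² + 16)³ = (24s² - 128)/(s² + 16)³. So L{t²·sin(4t)} = (-1)² F''(s) = (24s² - 128)/(s² + 16)³

Final answer: (24s² - 128)/(s² + 16)³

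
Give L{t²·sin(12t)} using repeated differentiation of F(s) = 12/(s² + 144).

F(s) = 12/(s² + 144). F'(s) = -24s/(s² + 144)². F''(s) = -24(144 - 3s²)/(s² + 144)³ = (72s² - 3456)/(s² + 144)³. So L{t²·sin(12t)} = (-1)² F''(s) = (72s² - 3456)/(s² + 144)³

Final answer: (72s² - 3456)/(s² + 144)³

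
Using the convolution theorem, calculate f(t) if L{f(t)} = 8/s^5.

8/s^5 = (8/s)·(1/s^4) = L{8}·L{t^3/6}. By convolution, f(t) = 8*t^3/6 = ∫₀ᵗ 8·τ^3/6 dτ = 8·t^4/24

Final answer: 8·t^4/24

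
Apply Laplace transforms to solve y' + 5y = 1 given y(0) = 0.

sY + 5Y = 1/s. Y = 1/(s(s+5)). Partial fractions: Y = 1/5/s - 1/5/(s+5)

Final answer: y(t) = 1/5(1 - e^(-5t))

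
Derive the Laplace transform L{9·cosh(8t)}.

L{cosh(ωt)} = s/(s² - ω²), so L{cosh(8t)} = s/(s² - 64). Then L{9·cosh(8t)} = 9·s/(s² - 64) = 9s/(s² - 64)

Final answer: 9s/(s² - 64)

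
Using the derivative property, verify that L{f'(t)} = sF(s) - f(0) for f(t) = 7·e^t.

f'(t) = 7e^t. Direct: L{f'(t)} = 7/(s-1). Property: s·7/(s-1) - 7 = (7s - 7(s-1))/(s-1) = 7/(s-1). ✓

Final answer: 7/(s-1)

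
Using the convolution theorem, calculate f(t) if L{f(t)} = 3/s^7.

3/s^7 = (3/s)·(1/s^6) = L{3}·L{t^5/120}. By convolution, f(t) = 3*t^5/120 = ∫₀ᵗ 3·τ^5/120 dτ = 3·t^6/720

Final answer: 3·t^6/720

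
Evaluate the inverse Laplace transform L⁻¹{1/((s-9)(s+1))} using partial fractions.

Decompose: A/(s-9) + B/(s+1). A = 1/10, B = -1/10. f(t) = (e^(9t) - e^(-t))/10

Final answer: (e^(9t) - e^(-t))/10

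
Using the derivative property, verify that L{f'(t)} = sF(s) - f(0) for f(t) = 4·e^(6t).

f'(t) = 24e^(6t). Direct: L{f'(t)} = 24/(s-6). Property: s·4/(s-6) - 4 = (4s - 4(s-6))/(s-6) = 24/(s-6). ✓

Final answer: 24/(s-6)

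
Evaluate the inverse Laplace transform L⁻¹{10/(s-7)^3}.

L⁻¹{n!/(s-a)^(n+1)} = t^n·e^(at) with n=2, a=7. So L⁻¹{2/(s-7)^3} = t^2·e^(7t), and L⁻¹{10/(s-7)^3} = (10/2)·t^2·e^(7t) = 5·t^2·e^(7t)

Final answer: 5·t^2·e^(7t)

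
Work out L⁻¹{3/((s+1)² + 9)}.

Form: b/((s-a)² + b²) → e^(at)sin(bt). With a=-1, b=3

Final answer: e^(-t)·sin(3t)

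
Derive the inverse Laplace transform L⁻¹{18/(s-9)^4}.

L⁻¹{n!/(s-a)^(n+1)} = t^n·e^(at) with n=3, a=9. So L⁻¹{6/(s-9)^4} = t^3·e^(9t), and L⁻¹{18/(s-9)^4} = (18/6)·t^3·e^(9t) = 3·t^3·e^(9t)

Final answer: 3·t^3·e^(9t)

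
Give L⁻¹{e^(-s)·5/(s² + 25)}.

L⁻¹{5/(s² + 25)} = sin(5t). By the time shift theorem, L⁻¹{e^(-as)F(s)} = u(t-a)f(t-a) with a=1, so L⁻¹{e^(-s)·5/(s² + 25)} = u(t-1)·sin(5(t-1))

Final answer: u(t-1)·sin(5(t-1))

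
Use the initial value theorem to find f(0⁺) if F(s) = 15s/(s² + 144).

f(0⁺) = lim_{s→∞} s·15s/(s² + 144) = lim_{s→∞} 15s²/(s² + 144) = 15

Final answer: 15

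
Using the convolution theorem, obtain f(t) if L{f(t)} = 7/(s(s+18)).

7/(s(s+18)) = (7/s)·(1/(s+18)) = L{7}·L{e^(-18t)}. By convolution, f(t) = 7*e^(-18t) = ∫₀ᵗ 7·e^(-18τ) dτ = 7·(1 - e^(-18t))/18

Final answer: 7·(1 - e^(-18t))/18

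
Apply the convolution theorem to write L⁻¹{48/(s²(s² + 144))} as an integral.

48/(s²(s² + 144)) = (1/s²)·(48/(s² + 144)) = L{t}·L{4·sin(12t)}. So f(t) = t*(4·sin(12t)) = ∫₀ᵗ 4τ·sin(12(t-τ)) dτ

Final answer: ∫₀ᵗ 4τ·sin(12(t-τ)) dτ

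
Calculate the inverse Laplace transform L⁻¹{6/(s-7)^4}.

L⁻¹{n!/(s-a)^(n+1)} = t^n·e^(at), so L⁻¹{6/(s-7)^4} = t^3·e^(7t)

Final answer: t^3·e^(7t)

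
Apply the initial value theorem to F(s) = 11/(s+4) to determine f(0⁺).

f(0⁺) = lim_{s→∞} s·11/(s+4) = lim_{s→∞} 11s/(s+4) = 11

Final answer: 11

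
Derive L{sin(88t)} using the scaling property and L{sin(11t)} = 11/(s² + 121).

Using L{f(at)} = (1/a)F(s/a) with a=8: L{sin(88t)} = (1/8) · 11/((s/8)² + 121) = (1/8) · 11·64/(s² + 7744) = 88/(s² + 7744)

Final answer: 88/(s² + 7744)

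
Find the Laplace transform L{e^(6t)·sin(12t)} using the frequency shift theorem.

Frequency shift: L{e^(at)f(t)} = F(s-a). L{e^(6t)·sin(12t)} = 12/((s-6)² + 144)

Final answer: 12/((s-6)² + 144)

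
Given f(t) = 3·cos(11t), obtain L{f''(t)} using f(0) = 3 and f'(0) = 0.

F(s) = 3s/(s² + 121). L{f''(t)} = s²F(s) - sf(0) - f'(0) = 3s³/(s² + 121) - 3s = (3s³ - 3s(s² + 121))/(s² + 121) = -363s/(s² + 121)

Final answer: -363s/(s² + 121)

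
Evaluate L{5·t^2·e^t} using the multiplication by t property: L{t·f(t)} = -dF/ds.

Using L{t^n·e^(at)} = n!/(s-a)^(n+1), L{t^2·e^t} = 2/(s-1)^3, so L{5·t^2·e^t} = 5·2/(s-1)^3 = 10/(s-1)^3

Final answer: 10/(s-1)^3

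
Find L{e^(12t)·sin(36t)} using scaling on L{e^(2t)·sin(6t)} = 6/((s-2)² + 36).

Scaling with a=6: L{e^(12t)·sin(36t)} = (1/6) · 6/((s/6-2)² + 36). Simplifying: 36/((s-12)² + 1296)

Final answer: 36/((s-12)² + 1296)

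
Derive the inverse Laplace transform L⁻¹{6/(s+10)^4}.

L⁻¹{n!/(s-a)^(n+1)} = t^n·e^(at) with n=3, a=-10. So L⁻¹{6/(s+10)^4} = t^3·e^(-10t)

Final answer: t^3·e^(-10t)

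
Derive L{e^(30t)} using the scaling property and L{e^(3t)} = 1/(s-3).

Using L{f(at)} = (1/a)F(s/a) with a=10 and f(t) = e^(3t): L{e^(30t)} = (1/10) · 1/((s/10)-3) = (1/10) · 10/(s-30) = 1/(s-30)

Final answer: 1/(s-30)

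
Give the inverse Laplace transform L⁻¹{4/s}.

L⁻¹{c/s} = c, so L⁻¹{4/s} = 4

Final answer: 4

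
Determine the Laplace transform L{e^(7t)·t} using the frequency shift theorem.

L{e^(at)·t^n} = n!/(s-a)^(n+1), so L{e^(7t)·t} = 1/(s-7)^2

Final answer: 1/(s-7)^2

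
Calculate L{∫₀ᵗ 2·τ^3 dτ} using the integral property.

L{∫₀ᵗ f(τ)dτ} = F(s)/s with f(t) = 2t^3. F(s) = 12/s^4, so L{∫₀ᵗ 2·τ^3 dτ} = (12/s^4)/s = 12/s^5. (Check: ∫₀ᵗ 2·τ^3 dτ = 2t^4/4.)

Final answer: 12/s^5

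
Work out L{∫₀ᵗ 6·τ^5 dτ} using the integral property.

L{∫₀ᵗ f(τ)dτ} = F(s)/s with f(t) = 6t^5. F(s) = 720/s^6, so L{∫₀ᵗ 6·τ^5 dτ} = (720/s^6)/s = 720/s^7. (Check: ∫₀ᵗ 6·τ^5 dτ = 6t^6/6.)

Final answer: 720/s^7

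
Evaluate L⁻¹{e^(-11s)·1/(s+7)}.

L⁻¹{1/(s+7)} = e^(-7t). By the time shift theorem, L⁻¹{e^(-as)F(s)} = u(t-a)f(t-a) with a=11, so L⁻¹{e^(-11s)·1/(s+7)} = u(t-11)·e^(-7(t-11))

Final answer: u(t-11)·e^(-7(t-11))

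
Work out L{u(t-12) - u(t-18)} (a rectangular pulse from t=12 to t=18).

L{u(t-a)} = e^(-as)/s. L{u(t-12) - u(t-18)} = (e^(-12s) - e^(-18s))/s

Final answer: (e^(-12s) - e^(-18s))/s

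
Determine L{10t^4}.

L{t^n} = n!/s^(n+1). So L{10t^4} = 10·4!/s^5 = 240/s^5

Final answer: 240/s^5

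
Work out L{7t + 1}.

L{7t + 1} = 7·L{t} + L{1} = 7/s² + 1/s

Final answer: 7/s² + 1/s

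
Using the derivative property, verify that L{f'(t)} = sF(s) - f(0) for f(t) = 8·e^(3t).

f'(t) = 24e^(3t). Direct: L{f'(t)} = 24/(s-3). Property: s·8/(s-3) - 8 = (8s - 8(s-3))/(s-3) = 24/(s-3). ✓

Final answer: 24/(s-3)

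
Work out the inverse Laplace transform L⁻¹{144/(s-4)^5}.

L⁻¹{n!/(s-a)^(n+1)} = t^n·e^(at) with n=4, a=4. So L⁻¹{24/(s-4)^5} = t^4·e^(4t), and L⁻¹{144/(s-4)^5} = (144/24)·t^4·e^(4t) = 6·t^4·e^(4t)

Final answer: 6·t^4·e^(4t)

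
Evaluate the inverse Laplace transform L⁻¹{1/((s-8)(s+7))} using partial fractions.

Decompose: A/(s-8) + B/(s+7). A = 1/15, B = -1/15. f(t) = (e^(8t) - e^(-7t))/15

Final answer: (e^(8t) - e^(-7t))/15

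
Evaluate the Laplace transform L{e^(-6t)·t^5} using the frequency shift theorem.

L{e^(at)·t^n} = n!/(s-a)^(n+1), so L{e^(-6t)·t^5} = 120/(s+6)^6

Final answer: 120/(s+6)^6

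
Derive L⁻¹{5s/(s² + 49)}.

This is the form c·s/(s² + a²) with a = 7, c = 5. L⁻¹ = 5·cos(7t)

Final answer: 5·cos(7t)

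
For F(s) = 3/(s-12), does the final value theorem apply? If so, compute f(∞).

sF(s) = 3s/(s-12) has a pole at s = 12 in the right half-plane. Theorem does NOT apply (unstable system; f(t) = 3·e^(12t) grows without bound).

Final answer: Not applicable (unstable)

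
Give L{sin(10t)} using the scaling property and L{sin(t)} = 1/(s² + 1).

Using L{f(at)} = (1/a)F(s/a) with a=10: L{sin(10t)} = (1/10) · 1/((s/10)² + 1) = (1/10) · 1·100/(s² + 100) = 10/(s² + 100)

Final answer: 10/(s² + 100)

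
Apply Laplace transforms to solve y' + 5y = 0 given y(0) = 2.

L{y'} + 5L{y} = 0. sY - 2 + 5Y = 0. Y(s+5) = 2. Y = 2/(s+5)

Final answer: y(t) = 2e^(-5t)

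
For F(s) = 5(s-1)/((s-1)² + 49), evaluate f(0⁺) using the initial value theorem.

f(0⁺) = lim_{s→∞} sF(s) = lim_{s→∞} 5s(s-1)/((s-1)² + 49) = 5

Final answer: 5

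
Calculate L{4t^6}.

L{t^n} = n!/s^(n+1). So L{4t^6} = 4·6!/s^7 = 2880/s^7

Final answer: 2880/s^7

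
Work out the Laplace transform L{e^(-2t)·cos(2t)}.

L{e^(at)·cos(ωt)} = (s-a)/((s-a)² + ω²), so L{e^(-2t)·cos(2t)} = (s+2)/((s+2)² + 4)

Final answer: (s+2)/((s+2)² + 4)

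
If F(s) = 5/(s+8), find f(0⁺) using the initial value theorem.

f(0⁺) = lim_{s→∞} s·5/(s+8) = lim_{s→∞} 5s/(s+8) = 5

Final answer: 5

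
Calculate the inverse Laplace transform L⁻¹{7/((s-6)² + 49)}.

Using frequency shift, L⁻¹{7/((s-6)² + 49)} = e^(6t)·sin(7t)

Final answer: e^(6t)·sin(7t)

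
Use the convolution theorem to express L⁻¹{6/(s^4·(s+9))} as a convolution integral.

6/(s^4·(s+9)) = (6/s^4)·(1/(s+9)) = L{t^3}·L{e^(-9t)}. So f(t) = t^3*e^(-9t) = ∫₀ᵗ τ^3·e^(-9(t-τ)) dτ

Final answer: ∫₀ᵗ τ^3·e^(-9(t-τ)) dτ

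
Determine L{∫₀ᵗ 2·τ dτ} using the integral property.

L{∫₀ᵗ f(τ)dτ} = F(s)/s with f(t) = 2t. F(s) = 2/s^2, so L{∫₀ᵗ 2·τ dτ} = (2/s^2)/s = 2/s^3. (Check: ∫₀ᵗ 2·τ dτ = 2t^2/2.)

Final answer: 2/s^3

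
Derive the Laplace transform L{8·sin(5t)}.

L{sin(ωt)} = ω/(s² + ω²), so L{sin(5t)} = 5/(s² + 25). Then L{8·sin(5t)} = 8·5/(s² + 25) = 40/(s² + 25)

Final answer: 40/(s² + 25)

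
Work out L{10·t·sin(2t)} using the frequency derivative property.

L{sin(2t)} = 2/(s² + 4). By L{t·f(t)} = -F'(s): -d/ds[2/(s² + 4)] = -(2)·(-2s)/(s² + 4)² = 4s/(s² + 4)². Then L{10·t·sin(2t)} = 10·4s/(s² + 4)² = 40s/(s² + 4)²

Final answer: 40s/(s² + 4)²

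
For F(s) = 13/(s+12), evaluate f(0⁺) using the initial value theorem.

f(0⁺) = lim_{s→∞} s·13/(s+12) = lim_{s→∞} 13s/(s+12) = 13

Final answer: 13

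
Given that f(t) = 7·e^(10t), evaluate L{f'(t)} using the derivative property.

f(0) = 7, F(s) = 7/(s-10). L{f'(t)} = s·F(s) - f(0) = 7s/(s-10) - 7 = (7s - 7(s-10))/(s-10) = 70/(s-10)

Final answer: 70/(s-10)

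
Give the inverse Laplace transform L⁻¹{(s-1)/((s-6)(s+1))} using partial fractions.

Using partial fractions, f(t) = (5e^(6t) + 2e^(-t))/7

Final answer: (5e^(6t) + 2e^(-t))/7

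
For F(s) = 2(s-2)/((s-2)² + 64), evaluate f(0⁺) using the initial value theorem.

f(0⁺) = lim_{s→∞} sF(s) = lim_{s→∞} 2s(s-2)/((s-2)² + 64) = 2

Final answer: 2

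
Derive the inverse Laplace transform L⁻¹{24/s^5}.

L⁻¹{n!/s^(n+1)} = t^n with n=4. So L⁻¹{24/s^5} = t^4

Final answer: t^4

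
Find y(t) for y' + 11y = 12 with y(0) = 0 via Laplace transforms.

sY + 11Y = 12/s. Y = 12/(s(s+11)). Partial fractions: Y = 12/11/s - 12/11/(s+11)

Final answer: y(t) = 12/11(1 - e^(-11t))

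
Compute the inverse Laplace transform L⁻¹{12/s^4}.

L⁻¹{n!/s^(n+1)} = t^n with n=3. So L⁻¹{6/s^4} = t^3, and L⁻¹{12/s^4} = (12/6)·t^3 = 2·t^3

Final answer: 2·t^3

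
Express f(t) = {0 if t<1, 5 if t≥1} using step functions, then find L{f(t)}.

f(t) = 5·u(t-1). L{u(t-1)} = e^(-s)/s, so L{f(t)} = 5·e^(-s)/s

Final answer: 5·e^(-s)/s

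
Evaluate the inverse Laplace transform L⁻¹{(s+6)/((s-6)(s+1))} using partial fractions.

Using partial fractions, f(t) = (12e^(6t) - 5e^(-t))/7

Final answer: (12e^(6t) - 5e^(-t))/7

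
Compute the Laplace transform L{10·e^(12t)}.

L{e^(at)} = 1/(s-a), so L{e^(12t)} = 1/(s-12). Then L{10·e^(12t)} = 10/(s-12)

Final answer: 10/(s-12)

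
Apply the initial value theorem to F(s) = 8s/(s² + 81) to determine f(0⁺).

f(0⁺) = lim_{s→∞} s·8s/(s² + 81) = lim_{s→∞} 8s²/(s² + 81) = 8

Final answer: 8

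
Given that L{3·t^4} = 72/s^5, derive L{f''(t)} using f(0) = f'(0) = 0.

L{f''(t)} = s²F(s) - sf(0) - f'(0) = s²·72/s^5 - 0 - 0 = 72/s^3

Final answer: 72/s^3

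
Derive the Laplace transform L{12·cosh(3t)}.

L{cosh(ωt)} = s/(s² - ω²), so L{cosh(3t)} = s/(s² - 9). Then L{12·cosh(3t)} = 12·s/(s² - 9) = 12s/(s² - 9)

Final answer: 12s/(s² - 9)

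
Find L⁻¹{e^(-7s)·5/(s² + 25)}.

L⁻¹{5/(s² + 25)} = sin(5t). By the time shift theorem, L⁻¹{e^(-as)F(s)} = u(t-a)f(t-a) with a=7, so L⁻¹{e^(-7s)·5/(s² + 25)} = u(t-7)·sin(5(t-7))

Final answer: u(t-7)·sin(5(t-7))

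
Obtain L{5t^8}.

L{t^n} = n!/s^(n+1). So L{5t^8} = 5·8!/s^9 = 201600/s^9

Final answer: 201600/s^9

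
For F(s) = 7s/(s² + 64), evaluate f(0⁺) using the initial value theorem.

f(0⁺) = lim_{s→∞} s·7s/(s² + 64) = lim_{s→∞} 7s²/(s² + 64) = 7

Final answer: 7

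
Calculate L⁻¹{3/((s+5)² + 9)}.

Form: b/((s-a)² + b²) → e^(at)sin(bt). With a=-5, b=3

Final answer: e^(-5t)·sin(3t)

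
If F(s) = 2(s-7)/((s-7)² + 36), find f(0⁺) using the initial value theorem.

f(0⁺) = lim_{s→∞} sF(s) = lim_{s→∞} 2s(s-7)/((s-7)² + 36) = 2

Final answer: 2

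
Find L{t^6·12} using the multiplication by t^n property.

L{12} = 12/s. d^1/ds^1[1/s] = -1/s². d^2/ds^2[1/s] = 2/s^3. d^3/ds^3[1/s] = -6/s^4. d^4/ds^4[1/s] = 24/s^5. d^5/ds^5[1/s] = -120/s^6. d^6/ds^6[1/s] = 720/s^7. So L{t^6} = (-1)^{6}·720/s^7 = 720/s^7. Then L{t^6·12} = 12·720/s^7 = 8640/s^7

Final answer: 8640/s^7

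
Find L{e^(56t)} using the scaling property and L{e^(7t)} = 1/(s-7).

Using L{f(at)} = (1/a)F(s/a) with a=8 and f(t) = e^(7t): L{e^(56t)} = (1/8) · 1/((s/8)-7) = (1/8) · 8/(s-56) = 1/(s-56)

Final answer: 1/(s-56)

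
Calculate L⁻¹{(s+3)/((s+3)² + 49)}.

Using frequency shift: L⁻¹{(s-a)/((s-a)² + b²)} = e^(at)cos(bt). Here a=-3, b=7

Final answer: e^(-3t)·cos(7t)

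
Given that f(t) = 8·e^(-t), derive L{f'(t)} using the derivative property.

f(0) = 8, F(s) = 8/(s+1). L{f'(t)} = s·F(s) - f(0) = 8s/(s+1) - 8 = (8s - 8(s+1))/(s+1) = -8/(s+1)

Final answer: -8/(s+1)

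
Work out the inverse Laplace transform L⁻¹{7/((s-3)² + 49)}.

Using frequency shift, L⁻¹{7/((s-3)² + 49)} = e^(3t)·sin(7t)

Final answer: e^(3t)·sin(7t)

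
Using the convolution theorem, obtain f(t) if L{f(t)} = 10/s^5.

10/s^5 = (10/s)·(1/s^4) = L{10}·L{t^3/6}. By convolution, f(t) = 10*t^3/6 = ∫₀ᵗ 10·τ^3/6 dτ = 10·t^4/24

Final answer: 10·t^4/24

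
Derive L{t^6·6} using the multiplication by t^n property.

L{6} = 6/s. d^1/ds^1[1/s] = -1/s². d^2/ds^2[1/s] = 2/s^3. d^3/ds^3[1/s] = -6/s^4. d^4/ds^4[1/s] = 24/s^5. d^5/ds^5[1/s] = -120/s^6. d^6/ds^6[1/s] = 720/s^7. So L{t^6} = (-1)^{6}·720/s^7 = 720/s^7. Then L{t^6·6} = 6·720/s^7 = 4320/s^7

Final answer: 4320/s^7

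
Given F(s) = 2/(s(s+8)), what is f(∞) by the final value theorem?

f(∞) = lim_{s→0} s·2/(s(s+8)) = lim_{s→0} 2/(s+8) = 2/8 = 1/4

Final answer: 1/4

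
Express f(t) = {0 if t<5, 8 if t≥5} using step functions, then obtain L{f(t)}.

f(t) = 8·u(t-5). L{u(t-5)} = e^(-5s)/s, so L{f(t)} = 8·e^(-5s)/s

Final answer: 8·e^(-5s)/s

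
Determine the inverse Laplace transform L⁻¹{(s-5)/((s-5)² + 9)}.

Using frequency shift, L⁻¹{(s-5)/((s-5)² + 9)} = e^(5t)·cos(3t)

Final answer: e^(5t)·cos(3t)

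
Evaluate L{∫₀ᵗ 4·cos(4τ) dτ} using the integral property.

L{∫₀ᵗ f(τ)dτ} = F(s)/s with F(s) = 4s/(s² + 16), so the result is (4s/(s² + 16))/s = 4/(s² + 16)

Final answer: 4/(s² + 16)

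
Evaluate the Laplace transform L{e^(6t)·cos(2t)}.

L{e^(at)·cos(ωt)} = (s-a)/((s-a)² + ω²), so L{e^(6t)·cos(2t)} = (s-6)/((s-6)² + 4)

Final answer: (s-6)/((s-6)² + 4)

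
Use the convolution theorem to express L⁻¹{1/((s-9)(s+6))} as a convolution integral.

1/((s-9)(s+6)) = (1/(s-9))·(1/(s+6)) = L{e^(9t)}·L{e^(-6t)}. So f(t) = e^(9t)*e^(-6t) = ∫₀ᵗ e^(9τ)·e^(-6(t-τ)) dτ

Final answer: ∫₀ᵗ e^(9τ)·e^(-6(t-τ)) dτ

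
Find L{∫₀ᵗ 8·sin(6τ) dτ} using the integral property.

L{∫₀ᵗ f(τ)dτ} = F(s)/s with F(s) = 48/(s² + 36), so the result is (48/(s² + 36))/s = 48/(s(s² + 36))

Final answer: 48/(s(s² + 36))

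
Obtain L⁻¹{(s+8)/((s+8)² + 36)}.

Using frequency shift: L⁻¹{(s-a)/((s-a)² + b²)} = e^(at)cos(bt). Here a=-8, b=6

Final answer: e^(-8t)·cos(6t)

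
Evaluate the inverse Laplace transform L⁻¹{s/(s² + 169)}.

L⁻¹{s/(s² + 169)} = cos(13t)

Final answer: cos(13t)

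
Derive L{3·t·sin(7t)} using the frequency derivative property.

L{sin(7t)} = 7/(s² + 49). By L{t·f(t)} = -F'(s): -d/ds[7/(s² + 49)] = -(7)·(-2s)/(s² + 49)² = 14s/(s² + 49)². Then L{3·t·sin(7t)} = 3·14s/(s² + 49)² = 42s/(s² + 49)²

Final answer: 42s/(s² + 49)²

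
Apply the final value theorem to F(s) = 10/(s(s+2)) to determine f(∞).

f(∞) = lim_{s→0} s·10/(s(s+2)) = lim_{s→0} 10/(s+2) = 10/2 = 5

Final answer: 5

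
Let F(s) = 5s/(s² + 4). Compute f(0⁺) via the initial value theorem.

f(0⁺) = lim_{s→∞} s·5s/(s² + 4) = lim_{s→∞} 5s²/(s² + 4) = 5

Final answer: 5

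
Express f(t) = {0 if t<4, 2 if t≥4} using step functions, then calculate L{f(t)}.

f(t) = 2·u(t-4). L{u(t-4)} = e^(-4s)/s, so L{f(t)} = 2·e^(-4s)/s

Final answer: 2·e^(-4s)/s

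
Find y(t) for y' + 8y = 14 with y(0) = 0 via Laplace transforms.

sY + 8Y = 14/s. Y = 14/(s(s+8)). Partial fractions: Y = 7/4/s - 7/4/(s+8)

Final answer: y(t) = 7/4(1 - e^(-8t))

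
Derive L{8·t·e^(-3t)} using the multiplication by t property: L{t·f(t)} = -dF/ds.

Using L{t^n·e^(at)} = n!/(s-a)^(n+1), L{t·e^(-3t)} = 1/(s+3)^2, so L{8·t·e^(-3t)} = 8·1/(s+3)^2 = 8/(s+3)^2

Final answer: 8/(s+3)^2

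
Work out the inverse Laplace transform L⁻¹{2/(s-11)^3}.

L⁻¹{n!/(s-a)^(n+1)} = t^n·e^(at), so L⁻¹{2/(s-11)^3} = t^2·e^(11t)

Final answer: t^2·e^(11t)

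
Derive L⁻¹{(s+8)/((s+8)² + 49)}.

Using frequency shift: L⁻¹{(s-a)/((s-a)² + b²)} = e^(at)cos(bt). Here a=-8, b=7

Final answer: e^(-8t)·cos(7t)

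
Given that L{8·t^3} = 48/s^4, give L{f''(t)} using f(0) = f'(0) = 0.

L{f''(t)} = s²F(s) - sf(0) - f'(0) = s²·48/s^4 - 0 - 0 = 48/s^2

Final answer: 48/s^2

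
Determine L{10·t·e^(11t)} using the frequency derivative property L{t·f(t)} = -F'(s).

L{e^(11t)} = 1/(s-11). By frequency derivative: L{t·e^(11t)} = -d/ds[1/(s-11)] = -(-1)/(s-11)² = 1/(s-11)². Then L{10·t·e^(11t)} = 10·1/(s-11)² = 10/(s-11)²

Final answer: 10/(s-11)²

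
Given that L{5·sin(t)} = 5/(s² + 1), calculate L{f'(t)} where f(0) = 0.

L{f'(t)} = s·F(s) - f(0) = s·5/(s² + 1) - 0 = 5s/(s² + 1)

Final answer: 5s/(s² + 1)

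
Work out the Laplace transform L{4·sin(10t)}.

L{sin(ωt)} = ω/(s² + ω²), so L{sin(10t)} = 10/(s² + 100). Then L{4·sin(10t)} = 4·10/(s² + 100) = 40/(s² + 100)

Final answer: 40/(s² + 100)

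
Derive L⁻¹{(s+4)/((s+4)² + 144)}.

Using frequency shift: L⁻¹{(s-a)/((s-a)² + b²)} = e^(at)cos(bt). Here a=-4, b=12

Final answer: e^(-4t)·cos(12t)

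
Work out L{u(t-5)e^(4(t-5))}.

u(t-a)f(t-a) with f(t)=e^(4t). L{e^(4t)} = 1/(s-4). By time shift: e^(-5s)/(s-4)

Final answer: e^(-5s)/(s-4)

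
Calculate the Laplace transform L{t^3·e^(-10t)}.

L{t^n·e^(at)} = n!/(s-a)^(n+1), so L{t^3·e^(-10t)} = 6/(s+10)^4

Final answer: 6/(s+10)^4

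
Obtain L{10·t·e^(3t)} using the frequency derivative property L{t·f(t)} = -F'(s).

L{e^(3t)} = 1/(s-3). By frequency derivative: L{t·e^(3t)} = -d/ds[1/(s-3)] = -(-1)/(s-3)² = 1/(s-3)². Then L{10·t·e^(3t)} = 10·1/(s-3)² = 10/(s-3)²

Final answer: 10/(s-3)²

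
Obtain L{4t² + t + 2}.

L{4t² + t + 2} = 4·2/s³ + 1/s² + 2/s = 8/s³ + 1/s² + 2/s

Final answer: 8/s³ + 1/s² + 2/s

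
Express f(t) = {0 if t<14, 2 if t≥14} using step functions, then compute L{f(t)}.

f(t) = 2·u(t-14). L{u(t-14)} = e^(-14s)/s, so L{f(t)} = 2·e^(-14s)/s

Final answer: 2·e^(-14s)/s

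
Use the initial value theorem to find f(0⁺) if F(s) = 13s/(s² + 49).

f(0⁺) = lim_{s→∞} s·13s/(s² + 49) = lim_{s→∞} 13s²/(s² + 49) = 13

Final answer: 13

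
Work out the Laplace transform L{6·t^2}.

L{t^n} = n!/s^(n+1), so L{t^2} = 2/s^3. Then L{6·t^2} = 6·2/s^3 = 12/s^3

Final answer: 12/s^3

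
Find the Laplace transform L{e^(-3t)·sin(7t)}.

L{e^(at)·sin(ωt)} = ω/((s-a)² + ω²), so L{e^(-3t)·sin(7t)} = 7/((s+3)² + 49)

Final answer: 7/((s+3)² + 49)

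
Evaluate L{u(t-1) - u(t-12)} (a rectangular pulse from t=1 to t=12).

L{u(t-a)} = e^(-as)/s. L{u(t-1) - u(t-12)} = (e^(-s) - e^(-12s))/s

Final answer: (e^(-s) - e^(-12s))/s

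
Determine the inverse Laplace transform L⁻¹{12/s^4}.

L⁻¹{n!/s^(n+1)} = t^n with n=3. So L⁻¹{6/s^4} = t^3, and L⁻¹{12/s^4} = (12/6)·t^3 = 2·t^3

Final answer: 2·t^3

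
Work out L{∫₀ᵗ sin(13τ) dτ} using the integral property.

L{∫₀ᵗ f(τ)dτ} = F(s)/s with F(s) = 13/(s² + 169), so the result is (13/(s² + 169))/s = 13/(s(s² + 169))

Final answer: 13/(s(s² + 169))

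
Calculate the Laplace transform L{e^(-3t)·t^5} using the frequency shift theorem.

L{e^(at)·t^n} = n!/(s-a)^(n+1), so L{e^(-3t)·t^5} = 120/(s+3)^6

Final answer: 120/(s+3)^6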